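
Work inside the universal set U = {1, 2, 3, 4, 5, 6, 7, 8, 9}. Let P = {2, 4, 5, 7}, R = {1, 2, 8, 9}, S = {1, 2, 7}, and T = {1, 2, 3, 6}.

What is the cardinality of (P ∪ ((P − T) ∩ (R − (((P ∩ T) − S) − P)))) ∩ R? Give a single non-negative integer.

P − T = {4, 5, 7}
P ∩ T = {2}
(P ∩ T) − S = {}
((P ∩ T) − S) − P = {}
R − (((P ∩ T) − S) − P) = {1, 2, 8, 9}
(P − T) ∩ (R − (((P ∩ T) − S) − P)) = {}
P ∪ ((P − T) ∩ (R − (((P ∩ T) − S) − P))) = {2, 4, 5, 7}
(P ∪ ((P − T) ∩ (R − (((P ∩ T) − S) − P)))) ∩ R = {2}
|(P ∪ ((P − T) ∩ (R − (((P ∩ T) − S) − P)))) ∩ R| = 1

1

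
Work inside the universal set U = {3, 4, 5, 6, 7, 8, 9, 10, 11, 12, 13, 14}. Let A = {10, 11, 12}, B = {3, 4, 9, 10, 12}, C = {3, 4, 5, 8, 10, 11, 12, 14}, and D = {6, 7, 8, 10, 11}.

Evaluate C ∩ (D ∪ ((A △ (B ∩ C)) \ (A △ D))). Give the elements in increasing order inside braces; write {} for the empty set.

{3, 4, 8, 10, 11}

B ∩ C = {3, 4, 10, 12}
A △ (B ∩ C) = {3, 4, 11}
A △ D = {6, 7, 8, 12}
(A △ (B ∩ C)) \ (A △ D) = {3, 4, 11}
D ∪ ((A △ (B ∩ C)) \ (A △ D)) = {3, 4, 6, 7, 8, 10, 11}
C ∩ (D ∪ ((A △ (B ∩ C)) \ (A △ D))) = {3, 4, 8, 10, 11}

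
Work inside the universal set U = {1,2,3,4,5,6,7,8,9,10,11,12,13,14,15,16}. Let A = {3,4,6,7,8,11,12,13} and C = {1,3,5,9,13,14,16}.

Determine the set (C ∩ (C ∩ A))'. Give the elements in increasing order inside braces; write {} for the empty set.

C ∩ A = {3,13}
C ∩ (C ∩ A) = {3,13}
(C ∩ (C ∩ A))' = {1,2,4,5,6,7,8,9,10,11,12,14,15,16}

{1,2,4,5,6,7,8,9,10,11,12,14,15,16}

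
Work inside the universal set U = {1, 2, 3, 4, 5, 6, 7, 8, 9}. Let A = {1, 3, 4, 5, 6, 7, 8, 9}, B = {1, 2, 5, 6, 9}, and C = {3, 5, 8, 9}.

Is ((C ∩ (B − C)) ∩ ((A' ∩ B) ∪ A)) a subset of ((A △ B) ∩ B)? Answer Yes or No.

B − C = {1, 2, 6}
C ∩ (B − C) = {}
A' = {2}
A' ∩ B = {2}
(A' ∩ B) ∪ A = {1, 2, 3, 4, 5, 6, 7, 8, 9}
(C ∩ (B − C)) ∩ ((A' ∩ B) ∪ A) = {}
A △ B = {2, 3, 4, 7, 8}
(A △ B) ∩ B = {2}
Every element of {} is in {2}, so (C ∩ (B − C)) ∩ ((A' ∩ B) ∪ A) ⊆ (A △ B) ∩ B.

Yes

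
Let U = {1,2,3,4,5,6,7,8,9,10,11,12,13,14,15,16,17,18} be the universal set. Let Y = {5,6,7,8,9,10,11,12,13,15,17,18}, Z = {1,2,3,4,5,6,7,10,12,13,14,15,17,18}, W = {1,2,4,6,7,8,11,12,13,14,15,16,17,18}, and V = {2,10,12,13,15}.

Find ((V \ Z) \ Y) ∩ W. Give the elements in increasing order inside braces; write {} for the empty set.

{}

V \ Z = {}
(V \ Z) \ Y = {}
((V \ Z) \ Y) ∩ W = {}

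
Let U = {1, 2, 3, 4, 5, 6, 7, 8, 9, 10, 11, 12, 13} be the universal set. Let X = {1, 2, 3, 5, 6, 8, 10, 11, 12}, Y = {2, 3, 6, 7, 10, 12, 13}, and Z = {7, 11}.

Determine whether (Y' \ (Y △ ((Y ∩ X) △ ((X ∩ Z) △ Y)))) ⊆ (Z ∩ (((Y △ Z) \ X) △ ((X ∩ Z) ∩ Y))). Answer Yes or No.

No

Y' = {1, 4, 5, 8, 9, 11}
Y ∩ X = {2, 3, 6, 10, 12}
X ∩ Z = {11}
(X ∩ Z) △ Y = {2, 3, 6, 7, 10, 11, 12, 13}
(Y ∩ X) △ ((X ∩ Z) △ Y) = {7, 11, 13}
Y △ ((Y ∩ X) △ ((X ∩ Z) △ Y)) = {2, 3, 6, 10, 11, 12}
Y' \ (Y △ ((Y ∩ X) △ ((X ∩ Z) △ Y))) = {1, 4, 5, 8, 9}
Y △ Z = {2, 3, 6, 10, 11, 12, 13}
(Y △ Z) \ X = {13}
(X ∩ Z) ∩ Y = {}
((Y △ Z) \ X) △ ((X ∩ Z) ∩ Y) = {13}
Z ∩ (((Y △ Z) \ X) △ ((X ∩ Z) ∩ Y)) = {}
1 ∈ Y' \ (Y △ ((Y ∩ X) △ ((X ∩ Z) △ Y))) but 1 ∉ Z ∩ (((Y △ Z) \ X) △ ((X ∩ Z) ∩ Y)), so the inclusion fails.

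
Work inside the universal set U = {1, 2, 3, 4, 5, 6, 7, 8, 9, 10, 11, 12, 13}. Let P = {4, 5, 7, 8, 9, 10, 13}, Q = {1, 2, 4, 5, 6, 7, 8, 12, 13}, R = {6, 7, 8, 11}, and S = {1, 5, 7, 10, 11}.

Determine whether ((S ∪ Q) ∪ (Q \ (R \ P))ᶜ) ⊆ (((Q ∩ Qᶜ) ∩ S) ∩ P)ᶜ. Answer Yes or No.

Yes

S ∪ Q = {1, 2, 4, 5, 6, 7, 8, 10, 11, 12, 13}
R \ P = {6, 11}
Q \ (R \ P) = {1, 2, 4, 5, 7, 8, 12, 13}
(Q \ (R \ P))ᶜ = {3, 6, 9, 10, 11}
(S ∪ Q) ∪ (Q \ (R \ P))ᶜ = {1, 2, 3, 4, 5, 6, 7, 8, 9, 10, 11, 12, 13}
Qᶜ = {3, 9, 10, 11}
Q ∩ Qᶜ = {}
(Q ∩ Qᶜ) ∩ S = {}
((Q ∩ Qᶜ) ∩ S) ∩ P = {}
(((Q ∩ Qᶜ) ∩ S) ∩ P)ᶜ = {1, 2, 3, 4, 5, 6, 7, 8, 9, 10, 11, 12, 13}
Every element of {1, 2, 3, 4, 5, 6, 7, 8, 9, 10, 11, 12, 13} is in {1, 2, 3, 4, 5, 6, 7, 8, 9, 10, 11, 12, 13}, so (S ∪ Q) ∪ (Q \ (R \ P))ᶜ ⊆ (((Q ∩ Qᶜ) ∩ S) ∩ P)ᶜ.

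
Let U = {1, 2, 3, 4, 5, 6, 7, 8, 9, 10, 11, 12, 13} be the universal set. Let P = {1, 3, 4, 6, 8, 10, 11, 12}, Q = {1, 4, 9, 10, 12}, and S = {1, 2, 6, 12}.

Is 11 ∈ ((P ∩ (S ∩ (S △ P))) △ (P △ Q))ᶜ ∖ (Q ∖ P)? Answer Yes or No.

11 ∉ S and 11 ∈ P, so 11 ∈ S △ P
11 ∉ S and 11 ∈ (S △ P), so 11 ∉ S ∩ (S △ P)
11 ∈ P and 11 ∉ (S ∩ (S △ P)), so 11 ∉ P ∩ (S ∩ (S △ P))
11 ∈ P and 11 ∉ Q, so 11 ∈ P △ Q
11 ∉ (P ∩ (S ∩ (S △ P))) and 11 ∈ (P △ Q), so 11 ∈ (P ∩ (S ∩ (S △ P))) △ (P △ Q)
11 ∉ ((P ∩ (S ∩ (S △ P))) △ (P △ Q))ᶜ since 11 ∈ ((P ∩ (S ∩ (S △ P))) △ (P △ Q))
11 ∉ Q and 11 ∈ P, so 11 ∉ Q ∖ P
11 ∉ ((P ∩ (S ∩ (S △ P))) △ (P △ Q))ᶜ and 11 ∉ (Q ∖ P), so 11 ∉ ((P ∩ (S ∩ (S △ P))) △ (P △ Q))ᶜ ∖ (Q ∖ P)

No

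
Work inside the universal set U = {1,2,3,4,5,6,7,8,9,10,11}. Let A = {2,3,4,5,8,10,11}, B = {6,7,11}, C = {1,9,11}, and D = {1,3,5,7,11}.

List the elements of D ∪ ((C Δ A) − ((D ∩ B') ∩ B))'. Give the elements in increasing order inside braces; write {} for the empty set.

{1,3,5,6,7,11}

C Δ A = {1,2,3,4,5,8,9,10}
B' = {1,2,3,4,5,8,9,10}
D ∩ B' = {1,3,5}
(D ∩ B') ∩ B = {}
(C Δ A) − ((D ∩ B') ∩ B) = {1,2,3,4,5,8,9,10}
((C Δ A) − ((D ∩ B') ∩ B))' = {6,7,11}
D ∪ ((C Δ A) − ((D ∩ B') ∩ B))' = {1,3,5,6,7,11}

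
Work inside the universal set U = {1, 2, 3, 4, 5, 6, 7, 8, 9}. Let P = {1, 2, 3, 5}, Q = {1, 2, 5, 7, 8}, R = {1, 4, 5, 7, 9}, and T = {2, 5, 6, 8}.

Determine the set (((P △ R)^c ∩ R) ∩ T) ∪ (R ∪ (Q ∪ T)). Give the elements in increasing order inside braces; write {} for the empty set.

P △ R = {2, 3, 4, 7, 9}
(P △ R)^c = {1, 5, 6, 8}
(P △ R)^c ∩ R = {1, 5}
((P △ R)^c ∩ R) ∩ T = {5}
Q ∪ T = {1, 2, 5, 6, 7, 8}
R ∪ (Q ∪ T) = {1, 2, 4, 5, 6, 7, 8, 9}
(((P △ R)^c ∩ R) ∩ T) ∪ (R ∪ (Q ∪ T)) = {1, 2, 4, 5, 6, 7, 8, 9}

{1, 2, 4, 5, 6, 7, 8, 9}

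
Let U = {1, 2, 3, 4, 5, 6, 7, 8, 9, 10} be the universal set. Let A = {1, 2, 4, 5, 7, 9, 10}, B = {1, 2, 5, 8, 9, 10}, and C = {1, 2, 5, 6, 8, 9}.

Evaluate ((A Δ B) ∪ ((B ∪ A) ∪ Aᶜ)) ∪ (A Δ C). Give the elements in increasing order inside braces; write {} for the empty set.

A Δ B = {4, 7, 8}
B ∪ A = {1, 2, 4, 5, 7, 8, 9, 10}
Aᶜ = {3, 6, 8}
(B ∪ A) ∪ Aᶜ = {1, 2, 3, 4, 5, 6, 7, 8, 9, 10}
(A Δ B) ∪ ((B ∪ A) ∪ Aᶜ) = {1, 2, 3, 4, 5, 6, 7, 8, 9, 10}
A Δ C = {4, 6, 7, 8, 10}
((A Δ B) ∪ ((B ∪ A) ∪ Aᶜ)) ∪ (A Δ C) = {1, 2, 3, 4, 5, 6, 7, 8, 9, 10}

{1, 2, 3, 4, 5, 6, 7, 8, 9, 10}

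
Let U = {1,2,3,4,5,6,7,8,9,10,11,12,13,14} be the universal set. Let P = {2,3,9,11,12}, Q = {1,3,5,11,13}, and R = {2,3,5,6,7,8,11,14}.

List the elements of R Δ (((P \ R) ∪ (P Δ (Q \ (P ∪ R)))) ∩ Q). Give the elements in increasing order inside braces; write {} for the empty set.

P \ R = {9,12}
P ∪ R = {2,3,5,6,7,8,9,11,12,14}
Q \ (P ∪ R) = {1,13}
P Δ (Q \ (P ∪ R)) = {1,2,3,9,11,12,13}
(P \ R) ∪ (P Δ (Q \ (P ∪ R))) = {1,2,3,9,11,12,13}
((P \ R) ∪ (P Δ (Q \ (P ∪ R)))) ∩ Q = {1,3,11,13}
R Δ (((P \ R) ∪ (P Δ (Q \ (P ∪ R)))) ∩ Q) = {1,2,5,6,7,8,13,14}

{1,2,5,6,7,8,13,14}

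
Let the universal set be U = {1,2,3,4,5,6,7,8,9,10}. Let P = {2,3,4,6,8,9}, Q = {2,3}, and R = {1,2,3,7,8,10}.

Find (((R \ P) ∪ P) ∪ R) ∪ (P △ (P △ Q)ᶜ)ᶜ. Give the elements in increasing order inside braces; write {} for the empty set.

{1,2,3,4,6,7,8,9,10}

R \ P = {1,7,10}
(R \ P) ∪ P = {1,2,3,4,6,7,8,9,10}
((R \ P) ∪ P) ∪ R = {1,2,3,4,6,7,8,9,10}
P △ Q = {4,6,8,9}
(P △ Q)ᶜ = {1,2,3,5,7,10}
P △ (P △ Q)ᶜ = {1,4,5,6,7,8,9,10}
(P △ (P △ Q)ᶜ)ᶜ = {2,3}
(((R \ P) ∪ P) ∪ R) ∪ (P △ (P △ Q)ᶜ)ᶜ = {1,2,3,4,6,7,8,9,10}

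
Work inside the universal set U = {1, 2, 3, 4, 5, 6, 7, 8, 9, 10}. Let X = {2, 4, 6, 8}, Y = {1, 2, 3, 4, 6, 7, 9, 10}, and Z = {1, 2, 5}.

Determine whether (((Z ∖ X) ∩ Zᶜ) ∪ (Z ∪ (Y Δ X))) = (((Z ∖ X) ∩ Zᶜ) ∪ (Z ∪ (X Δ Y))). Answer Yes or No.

Yes

Z ∖ X = {1, 5}
Zᶜ = {3, 4, 6, 7, 8, 9, 10}
(Z ∖ X) ∩ Zᶜ = {}
Y Δ X = {1, 3, 7, 8, 9, 10}
Z ∪ (Y Δ X) = {1, 2, 3, 5, 7, 8, 9, 10}
((Z ∖ X) ∩ Zᶜ) ∪ (Z ∪ (Y Δ X)) = {1, 2, 3, 5, 7, 8, 9, 10}
X Δ Y = {1, 3, 7, 8, 9, 10}
Z ∪ (X Δ Y) = {1, 2, 3, 5, 7, 8, 9, 10}
((Z ∖ X) ∩ Zᶜ) ∪ (Z ∪ (X Δ Y)) = {1, 2, 3, 5, 7, 8, 9, 10}
Both equal {1, 2, 3, 5, 7, 8, 9, 10}, so ((Z ∖ X) ∩ Zᶜ) ∪ (Z ∪ (Y Δ X)) = ((Z ∖ X) ∩ Zᶜ) ∪ (Z ∪ (X Δ Y)).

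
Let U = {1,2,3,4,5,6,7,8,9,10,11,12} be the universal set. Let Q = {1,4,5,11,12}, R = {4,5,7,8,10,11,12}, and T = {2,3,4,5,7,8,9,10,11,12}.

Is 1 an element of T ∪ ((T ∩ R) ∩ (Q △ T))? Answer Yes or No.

No

1 ∉ T and 1 ∉ R, so 1 ∉ T ∩ R
1 ∈ Q and 1 ∉ T, so 1 ∈ Q △ T
1 ∉ (T ∩ R) and 1 ∈ (Q △ T), so 1 ∉ (T ∩ R) ∩ (Q △ T)
1 ∉ T and 1 ∉ ((T ∩ R) ∩ (Q △ T)), so 1 ∉ T ∪ ((T ∩ R) ∩ (Q △ T))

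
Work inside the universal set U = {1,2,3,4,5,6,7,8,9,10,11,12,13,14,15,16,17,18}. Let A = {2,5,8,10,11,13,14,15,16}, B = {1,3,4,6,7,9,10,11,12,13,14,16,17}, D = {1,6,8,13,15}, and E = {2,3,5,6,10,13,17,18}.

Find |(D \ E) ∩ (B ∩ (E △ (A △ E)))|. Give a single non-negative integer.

D \ E = {1,8,15}
A △ E = {3,6,8,11,14,15,16,17,18}
E △ (A △ E) = {2,5,8,10,11,13,14,15,16}
B ∩ (E △ (A △ E)) = {10,11,13,14,16}
(D \ E) ∩ (B ∩ (E △ (A △ E))) = {}
|(D \ E) ∩ (B ∩ (E △ (A △ E)))| = 0

0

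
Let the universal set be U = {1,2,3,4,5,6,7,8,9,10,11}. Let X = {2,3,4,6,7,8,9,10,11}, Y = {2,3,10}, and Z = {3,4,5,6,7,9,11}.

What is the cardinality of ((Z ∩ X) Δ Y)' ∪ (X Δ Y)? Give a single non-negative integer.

9

Z ∩ X = {3,4,6,7,9,11}
(Z ∩ X) Δ Y = {2,4,6,7,9,10,11}
((Z ∩ X) Δ Y)' = {1,3,5,8}
X Δ Y = {4,6,7,8,9,11}
((Z ∩ X) Δ Y)' ∪ (X Δ Y) = {1,3,4,5,6,7,8,9,11}
|((Z ∩ X) Δ Y)' ∪ (X Δ Y)| = 9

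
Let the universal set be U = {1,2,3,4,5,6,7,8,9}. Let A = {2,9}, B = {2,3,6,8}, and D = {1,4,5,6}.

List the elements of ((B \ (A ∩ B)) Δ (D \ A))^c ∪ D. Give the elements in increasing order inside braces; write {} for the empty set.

A ∩ B = {2}
B \ (A ∩ B) = {3,6,8}
D \ A = {1,4,5,6}
(B \ (A ∩ B)) Δ (D \ A) = {1,3,4,5,8}
((B \ (A ∩ B)) Δ (D \ A))^c = {2,6,7,9}
((B \ (A ∩ B)) Δ (D \ A))^c ∪ D = {1,2,4,5,6,7,9}

{1,2,4,5,6,7,9}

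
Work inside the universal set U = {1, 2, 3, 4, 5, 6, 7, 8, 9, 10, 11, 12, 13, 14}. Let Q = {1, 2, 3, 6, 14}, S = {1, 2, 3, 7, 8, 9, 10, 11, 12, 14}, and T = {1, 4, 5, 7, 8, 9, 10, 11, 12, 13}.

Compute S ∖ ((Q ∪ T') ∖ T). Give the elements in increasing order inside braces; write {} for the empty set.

{1, 7, 8, 9, 10, 11, 12}

T' = {2, 3, 6, 14}
Q ∪ T' = {1, 2, 3, 6, 14}
(Q ∪ T') ∖ T = {2, 3, 6, 14}
S ∖ ((Q ∪ T') ∖ T) = {1, 7, 8, 9, 10, 11, 12}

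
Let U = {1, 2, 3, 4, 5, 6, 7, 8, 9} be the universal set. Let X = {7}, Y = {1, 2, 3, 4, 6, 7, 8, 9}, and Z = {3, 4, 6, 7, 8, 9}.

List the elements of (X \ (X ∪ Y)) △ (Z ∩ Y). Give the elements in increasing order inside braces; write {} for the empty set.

X ∪ Y = {1, 2, 3, 4, 6, 7, 8, 9}
X \ (X ∪ Y) = {}
Z ∩ Y = {3, 4, 6, 7, 8, 9}
(X \ (X ∪ Y)) △ (Z ∩ Y) = {3, 4, 6, 7, 8, 9}

{3, 4, 6, 7, 8, 9}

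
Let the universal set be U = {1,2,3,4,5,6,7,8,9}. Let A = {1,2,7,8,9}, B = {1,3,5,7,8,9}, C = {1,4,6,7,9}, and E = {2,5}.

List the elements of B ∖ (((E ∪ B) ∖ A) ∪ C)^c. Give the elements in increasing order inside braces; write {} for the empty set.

E ∪ B = {1,2,3,5,7,8,9}
(E ∪ B) ∖ A = {3,5}
((E ∪ B) ∖ A) ∪ C = {1,3,4,5,6,7,9}
(((E ∪ B) ∖ A) ∪ C)^c = {2,8}
B ∖ (((E ∪ B) ∖ A) ∪ C)^c = {1,3,5,7,9}

{1,3,5,7,9}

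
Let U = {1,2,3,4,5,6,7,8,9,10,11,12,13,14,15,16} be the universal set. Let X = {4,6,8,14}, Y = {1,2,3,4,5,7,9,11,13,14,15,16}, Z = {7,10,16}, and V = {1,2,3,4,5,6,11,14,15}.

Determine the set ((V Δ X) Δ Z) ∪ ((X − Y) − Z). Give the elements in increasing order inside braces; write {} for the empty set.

V Δ X = {1,2,3,5,8,11,15}
(V Δ X) Δ Z = {1,2,3,5,7,8,10,11,15,16}
X − Y = {6,8}
(X − Y) − Z = {6,8}
((V Δ X) Δ Z) ∪ ((X − Y) − Z) = {1,2,3,5,6,7,8,10,11,15,16}

{1,2,3,5,6,7,8,10,11,15,16}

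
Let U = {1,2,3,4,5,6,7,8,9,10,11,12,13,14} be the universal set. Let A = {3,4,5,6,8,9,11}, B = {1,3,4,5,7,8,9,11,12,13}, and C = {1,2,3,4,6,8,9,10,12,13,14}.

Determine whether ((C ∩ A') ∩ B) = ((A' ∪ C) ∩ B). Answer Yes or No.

A' = {1,2,7,10,12,13,14}
C ∩ A' = {1,2,10,12,13,14}
(C ∩ A') ∩ B = {1,12,13}
A' ∪ C = {1,2,3,4,6,7,8,9,10,12,13,14}
(A' ∪ C) ∩ B = {1,3,4,7,8,9,12,13}
3 ∈ (A' ∪ C) ∩ B but 3 ∉ (C ∩ A') ∩ B, so they differ.

No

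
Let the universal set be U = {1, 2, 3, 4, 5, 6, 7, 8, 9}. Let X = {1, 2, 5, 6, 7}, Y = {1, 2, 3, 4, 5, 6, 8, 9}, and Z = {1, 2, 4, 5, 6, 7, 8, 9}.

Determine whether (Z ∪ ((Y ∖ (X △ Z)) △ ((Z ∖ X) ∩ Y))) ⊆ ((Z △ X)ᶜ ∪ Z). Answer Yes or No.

Yes

X △ Z = {4, 8, 9}
Y ∖ (X △ Z) = {1, 2, 3, 5, 6}
Z ∖ X = {4, 8, 9}
(Z ∖ X) ∩ Y = {4, 8, 9}
(Y ∖ (X △ Z)) △ ((Z ∖ X) ∩ Y) = {1, 2, 3, 4, 5, 6, 8, 9}
Z ∪ ((Y ∖ (X △ Z)) △ ((Z ∖ X) ∩ Y)) = {1, 2, 3, 4, 5, 6, 7, 8, 9}
Z △ X = {4, 8, 9}
(Z △ X)ᶜ = {1, 2, 3, 5, 6, 7}
(Z △ X)ᶜ ∪ Z = {1, 2, 3, 4, 5, 6, 7, 8, 9}
Every element of {1, 2, 3, 4, 5, 6, 7, 8, 9} is in {1, 2, 3, 4, 5, 6, 7, 8, 9}, so Z ∪ ((Y ∖ (X △ Z)) △ ((Z ∖ X) ∩ Y)) ⊆ (Z △ X)ᶜ ∪ Z.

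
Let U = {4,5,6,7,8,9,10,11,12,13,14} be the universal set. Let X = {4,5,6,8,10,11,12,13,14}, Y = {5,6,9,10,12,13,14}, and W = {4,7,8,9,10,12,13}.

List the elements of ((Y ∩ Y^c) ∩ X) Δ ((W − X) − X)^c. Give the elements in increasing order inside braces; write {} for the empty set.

{4,5,6,8,10,11,12,13,14}

Y^c = {4,7,8,11}
Y ∩ Y^c = {}
(Y ∩ Y^c) ∩ X = {}
W − X = {7,9}
(W − X) − X = {7,9}
((W − X) − X)^c = {4,5,6,8,10,11,12,13,14}
((Y ∩ Y^c) ∩ X) Δ ((W − X) − X)^c = {4,5,6,8,10,11,12,13,14}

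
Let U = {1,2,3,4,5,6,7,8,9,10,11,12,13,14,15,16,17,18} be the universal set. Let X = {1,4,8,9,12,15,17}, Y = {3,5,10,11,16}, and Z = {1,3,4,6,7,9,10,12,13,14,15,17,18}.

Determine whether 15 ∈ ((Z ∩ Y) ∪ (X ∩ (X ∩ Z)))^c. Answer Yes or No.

No

15 ∈ Z and 15 ∉ Y, so 15 ∉ Z ∩ Y
15 ∈ X and 15 ∈ Z, so 15 ∈ X ∩ Z
15 ∈ X and 15 ∈ (X ∩ Z), so 15 ∈ X ∩ (X ∩ Z)
15 ∉ (Z ∩ Y) and 15 ∈ (X ∩ (X ∩ Z)), so 15 ∈ (Z ∩ Y) ∪ (X ∩ (X ∩ Z))
15 ∉ ((Z ∩ Y) ∪ (X ∩ (X ∩ Z)))^c since 15 ∈ ((Z ∩ Y) ∪ (X ∩ (X ∩ Z)))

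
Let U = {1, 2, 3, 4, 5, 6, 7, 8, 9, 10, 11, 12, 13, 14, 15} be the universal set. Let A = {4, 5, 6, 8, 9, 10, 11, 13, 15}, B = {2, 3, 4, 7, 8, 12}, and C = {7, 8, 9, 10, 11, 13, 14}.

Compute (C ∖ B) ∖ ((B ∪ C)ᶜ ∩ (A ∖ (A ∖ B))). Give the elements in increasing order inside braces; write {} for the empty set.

{9, 10, 11, 13, 14}

C ∖ B = {9, 10, 11, 13, 14}
B ∪ C = {2, 3, 4, 7, 8, 9, 10, 11, 12, 13, 14}
(B ∪ C)ᶜ = {1, 5, 6, 15}
A ∖ B = {5, 6, 9, 10, 11, 13, 15}
A ∖ (A ∖ B) = {4, 8}
(B ∪ C)ᶜ ∩ (A ∖ (A ∖ B)) = {}
(C ∖ B) ∖ ((B ∪ C)ᶜ ∩ (A ∖ (A ∖ B))) = {9, 10, 11, 13, 14}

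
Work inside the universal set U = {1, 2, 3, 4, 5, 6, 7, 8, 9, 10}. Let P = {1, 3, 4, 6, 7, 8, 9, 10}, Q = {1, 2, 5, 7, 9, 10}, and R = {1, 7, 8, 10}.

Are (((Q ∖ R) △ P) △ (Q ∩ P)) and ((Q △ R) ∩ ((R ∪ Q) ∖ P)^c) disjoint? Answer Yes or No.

No

Q ∖ R = {2, 5, 9}
(Q ∖ R) △ P = {1, 2, 3, 4, 5, 6, 7, 8, 10}
Q ∩ P = {1, 7, 9, 10}
((Q ∖ R) △ P) △ (Q ∩ P) = {2, 3, 4, 5, 6, 8, 9}
Q △ R = {2, 5, 8, 9}
R ∪ Q = {1, 2, 5, 7, 8, 9, 10}
(R ∪ Q) ∖ P = {2, 5}
((R ∪ Q) ∖ P)^c = {1, 3, 4, 6, 7, 8, 9, 10}
(Q △ R) ∩ ((R ∪ Q) ∖ P)^c = {8, 9}
8 lies in both, so they are not disjoint.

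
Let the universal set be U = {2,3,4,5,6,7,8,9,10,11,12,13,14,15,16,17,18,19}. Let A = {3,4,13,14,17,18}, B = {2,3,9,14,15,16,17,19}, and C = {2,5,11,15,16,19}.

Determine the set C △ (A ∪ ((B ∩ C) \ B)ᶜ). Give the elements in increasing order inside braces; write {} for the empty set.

B ∩ C = {2,15,16,19}
(B ∩ C) \ B = {}
((B ∩ C) \ B)ᶜ = {2,3,4,5,6,7,8,9,10,11,12,13,14,15,16,17,18,19}
A ∪ ((B ∩ C) \ B)ᶜ = {2,3,4,5,6,7,8,9,10,11,12,13,14,15,16,17,18,19}
C △ (A ∪ ((B ∩ C) \ B)ᶜ) = {3,4,6,7,8,9,10,12,13,14,17,18}

{3,4,6,7,8,9,10,12,13,14,17,18}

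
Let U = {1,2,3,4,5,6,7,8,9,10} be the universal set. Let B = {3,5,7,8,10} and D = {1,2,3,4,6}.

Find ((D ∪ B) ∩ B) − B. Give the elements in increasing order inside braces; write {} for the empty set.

{}

D ∪ B = {1,2,3,4,5,6,7,8,10}
(D ∪ B) ∩ B = {3,5,7,8,10}
((D ∪ B) ∩ B) − B = {}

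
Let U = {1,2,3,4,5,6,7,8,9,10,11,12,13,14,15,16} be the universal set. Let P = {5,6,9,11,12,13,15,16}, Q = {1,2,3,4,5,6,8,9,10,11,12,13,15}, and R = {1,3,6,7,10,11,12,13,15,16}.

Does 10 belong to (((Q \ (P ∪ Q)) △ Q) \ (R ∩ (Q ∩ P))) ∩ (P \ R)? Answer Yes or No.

10 ∉ P and 10 ∈ Q, so 10 ∈ P ∪ Q
10 ∈ Q and 10 ∈ (P ∪ Q), so 10 ∉ Q \ (P ∪ Q)
10 ∉ (Q \ (P ∪ Q)) and 10 ∈ Q, so 10 ∈ (Q \ (P ∪ Q)) △ Q
10 ∈ Q and 10 ∉ P, so 10 ∉ Q ∩ P
10 ∈ R and 10 ∉ (Q ∩ P), so 10 ∉ R ∩ (Q ∩ P)
10 ∈ ((Q \ (P ∪ Q)) △ Q) and 10 ∉ (R ∩ (Q ∩ P)), so 10 ∈ ((Q \ (P ∪ Q)) △ Q) \ (R ∩ (Q ∩ P))
10 ∉ P and 10 ∈ R, so 10 ∉ P \ R
10 ∈ (((Q \ (P ∪ Q)) △ Q) \ (R ∩ (Q ∩ P))) and 10 ∉ (P \ R), so 10 ∉ (((Q \ (P ∪ Q)) △ Q) \ (R ∩ (Q ∩ P))) ∩ (P \ R)

No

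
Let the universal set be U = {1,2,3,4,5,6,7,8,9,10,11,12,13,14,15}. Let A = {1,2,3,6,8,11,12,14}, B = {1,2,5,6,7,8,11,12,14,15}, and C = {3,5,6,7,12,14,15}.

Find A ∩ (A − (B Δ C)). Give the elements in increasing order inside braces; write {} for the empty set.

{6,12,14}

B Δ C = {1,2,3,8,11}
A − (B Δ C) = {6,12,14}
A ∩ (A − (B Δ C)) = {6,12,14}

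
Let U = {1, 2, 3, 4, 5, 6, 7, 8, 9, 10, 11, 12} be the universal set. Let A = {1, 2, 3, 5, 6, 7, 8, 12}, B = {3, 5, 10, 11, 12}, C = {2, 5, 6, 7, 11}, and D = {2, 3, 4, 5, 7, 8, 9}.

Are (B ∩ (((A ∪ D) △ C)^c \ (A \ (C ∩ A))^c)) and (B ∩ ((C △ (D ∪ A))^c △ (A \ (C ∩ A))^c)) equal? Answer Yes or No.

A ∪ D = {1, 2, 3, 4, 5, 6, 7, 8, 9, 12}
(A ∪ D) △ C = {1, 3, 4, 8, 9, 11, 12}
((A ∪ D) △ C)^c = {2, 5, 6, 7, 10}
C ∩ A = {2, 5, 6, 7}
A \ (C ∩ A) = {1, 3, 8, 12}
(A \ (C ∩ A))^c = {2, 4, 5, 6, 7, 9, 10, 11}
((A ∪ D) △ C)^c \ (A \ (C ∩ A))^c = {}
B ∩ (((A ∪ D) △ C)^c \ (A \ (C ∩ A))^c) = {}
D ∪ A = {1, 2, 3, 4, 5, 6, 7, 8, 9, 12}
C △ (D ∪ A) = {1, 3, 4, 8, 9, 11, 12}
(C △ (D ∪ A))^c = {2, 5, 6, 7, 10}
(C △ (D ∪ A))^c △ (A \ (C ∩ A))^c = {4, 9, 11}
B ∩ ((C △ (D ∪ A))^c △ (A \ (C ∩ A))^c) = {11}
11 ∈ B ∩ ((C △ (D ∪ A))^c △ (A \ (C ∩ A))^c) but 11 ∉ B ∩ (((A ∪ D) △ C)^c \ (A \ (C ∩ A))^c), so they differ.

No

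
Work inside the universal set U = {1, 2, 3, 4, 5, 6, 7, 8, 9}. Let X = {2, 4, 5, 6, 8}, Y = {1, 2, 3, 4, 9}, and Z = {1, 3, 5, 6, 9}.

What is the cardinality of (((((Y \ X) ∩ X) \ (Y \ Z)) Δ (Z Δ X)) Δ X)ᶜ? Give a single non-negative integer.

4

Y \ X = {1, 3, 9}
(Y \ X) ∩ X = {}
Y \ Z = {2, 4}
((Y \ X) ∩ X) \ (Y \ Z) = {}
Z Δ X = {1, 2, 3, 4, 8, 9}
(((Y \ X) ∩ X) \ (Y \ Z)) Δ (Z Δ X) = {1, 2, 3, 4, 8, 9}
((((Y \ X) ∩ X) \ (Y \ Z)) Δ (Z Δ X)) Δ X = {1, 3, 5, 6, 9}
(((((Y \ X) ∩ X) \ (Y \ Z)) Δ (Z Δ X)) Δ X)ᶜ = {2, 4, 7, 8}
|(((((Y \ X) ∩ X) \ (Y \ Z)) Δ (Z Δ X)) Δ X)ᶜ| = 4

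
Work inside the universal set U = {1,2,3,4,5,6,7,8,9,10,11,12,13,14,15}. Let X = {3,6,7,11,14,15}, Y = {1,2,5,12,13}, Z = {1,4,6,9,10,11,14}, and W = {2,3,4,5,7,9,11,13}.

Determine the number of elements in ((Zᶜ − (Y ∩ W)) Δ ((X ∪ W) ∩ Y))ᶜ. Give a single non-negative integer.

7

Zᶜ = {2,3,5,7,8,12,13,15}
Y ∩ W = {2,5,13}
Zᶜ − (Y ∩ W) = {3,7,8,12,15}
X ∪ W = {2,3,4,5,6,7,9,11,13,14,15}
(X ∪ W) ∩ Y = {2,5,13}
(Zᶜ − (Y ∩ W)) Δ ((X ∪ W) ∩ Y) = {2,3,5,7,8,12,13,15}
((Zᶜ − (Y ∩ W)) Δ ((X ∪ W) ∩ Y))ᶜ = {1,4,6,9,10,11,14}
|((Zᶜ − (Y ∩ W)) Δ ((X ∪ W) ∩ Y))ᶜ| = 7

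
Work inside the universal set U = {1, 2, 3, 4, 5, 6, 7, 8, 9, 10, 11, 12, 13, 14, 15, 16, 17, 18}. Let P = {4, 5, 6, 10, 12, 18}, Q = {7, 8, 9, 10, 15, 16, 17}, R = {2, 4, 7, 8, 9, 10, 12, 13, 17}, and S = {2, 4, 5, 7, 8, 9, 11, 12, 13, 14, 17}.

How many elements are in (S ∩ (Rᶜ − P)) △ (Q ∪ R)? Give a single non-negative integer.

13

Rᶜ = {1, 3, 5, 6, 11, 14, 15, 16, 18}
Rᶜ − P = {1, 3, 11, 14, 15, 16}
S ∩ (Rᶜ − P) = {11, 14}
Q ∪ R = {2, 4, 7, 8, 9, 10, 12, 13, 15, 16, 17}
(S ∩ (Rᶜ − P)) △ (Q ∪ R) = {2, 4, 7, 8, 9, 10, 11, 12, 13, 14, 15, 16, 17}
|(S ∩ (Rᶜ − P)) △ (Q ∪ R)| = 13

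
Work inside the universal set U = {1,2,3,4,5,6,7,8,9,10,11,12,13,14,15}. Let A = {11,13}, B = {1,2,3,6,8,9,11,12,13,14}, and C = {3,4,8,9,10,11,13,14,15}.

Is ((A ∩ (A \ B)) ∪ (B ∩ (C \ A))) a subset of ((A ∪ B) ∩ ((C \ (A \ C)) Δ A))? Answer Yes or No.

Yes

A \ B = {}
A ∩ (A \ B) = {}
C \ A = {3,4,8,9,10,14,15}
B ∩ (C \ A) = {3,8,9,14}
(A ∩ (A \ B)) ∪ (B ∩ (C \ A)) = {3,8,9,14}
A ∪ B = {1,2,3,6,8,9,11,12,13,14}
A \ C = {}
C \ (A \ C) = {3,4,8,9,10,11,13,14,15}
(C \ (A \ C)) Δ A = {3,4,8,9,10,14,15}
(A ∪ B) ∩ ((C \ (A \ C)) Δ A) = {3,8,9,14}
Every element of {3,8,9,14} is in {3,8,9,14}, so (A ∩ (A \ B)) ∪ (B ∩ (C \ A)) ⊆ (A ∪ B) ∩ ((C \ (A \ C)) Δ A).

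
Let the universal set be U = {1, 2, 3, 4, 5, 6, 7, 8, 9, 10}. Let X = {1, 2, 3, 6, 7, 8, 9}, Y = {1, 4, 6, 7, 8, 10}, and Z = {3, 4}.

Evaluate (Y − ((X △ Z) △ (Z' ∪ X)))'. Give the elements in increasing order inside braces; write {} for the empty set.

{2, 3, 4, 5, 9, 10}

X △ Z = {1, 2, 4, 6, 7, 8, 9}
Z' = {1, 2, 5, 6, 7, 8, 9, 10}
Z' ∪ X = {1, 2, 3, 5, 6, 7, 8, 9, 10}
(X △ Z) △ (Z' ∪ X) = {3, 4, 5, 10}
Y − ((X △ Z) △ (Z' ∪ X)) = {1, 6, 7, 8}
(Y − ((X △ Z) △ (Z' ∪ X)))' = {2, 3, 4, 5, 9, 10}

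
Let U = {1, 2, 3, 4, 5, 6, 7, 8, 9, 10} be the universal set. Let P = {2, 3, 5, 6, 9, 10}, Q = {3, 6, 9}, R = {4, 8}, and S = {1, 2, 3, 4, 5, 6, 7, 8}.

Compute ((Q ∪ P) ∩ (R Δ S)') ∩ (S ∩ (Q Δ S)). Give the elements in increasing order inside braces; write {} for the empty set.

Q ∪ P = {2, 3, 5, 6, 9, 10}
R Δ S = {1, 2, 3, 5, 6, 7}
(R Δ S)' = {4, 8, 9, 10}
(Q ∪ P) ∩ (R Δ S)' = {9, 10}
Q Δ S = {1, 2, 4, 5, 7, 8, 9}
S ∩ (Q Δ S) = {1, 2, 4, 5, 7, 8}
((Q ∪ P) ∩ (R Δ S)') ∩ (S ∩ (Q Δ S)) = {}

{}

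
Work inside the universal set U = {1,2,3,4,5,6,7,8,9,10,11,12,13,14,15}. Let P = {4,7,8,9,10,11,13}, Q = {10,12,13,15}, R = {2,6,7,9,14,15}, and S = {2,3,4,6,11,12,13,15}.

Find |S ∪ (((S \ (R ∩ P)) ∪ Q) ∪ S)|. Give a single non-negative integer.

R ∩ P = {7,9}
S \ (R ∩ P) = {2,3,4,6,11,12,13,15}
(S \ (R ∩ P)) ∪ Q = {2,3,4,6,10,11,12,13,15}
((S \ (R ∩ P)) ∪ Q) ∪ S = {2,3,4,6,10,11,12,13,15}
S ∪ (((S \ (R ∩ P)) ∪ Q) ∪ S) = {2,3,4,6,10,11,12,13,15}
|S ∪ (((S \ (R ∩ P)) ∪ Q) ∪ S)| = 9

9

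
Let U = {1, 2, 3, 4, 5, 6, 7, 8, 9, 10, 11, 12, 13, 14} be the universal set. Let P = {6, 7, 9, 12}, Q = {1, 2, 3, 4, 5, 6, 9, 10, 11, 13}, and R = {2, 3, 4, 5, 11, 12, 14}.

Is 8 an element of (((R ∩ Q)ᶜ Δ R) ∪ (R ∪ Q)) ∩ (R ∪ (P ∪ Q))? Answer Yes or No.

8 ∉ R and 8 ∉ Q, so 8 ∉ R ∩ Q
8 ∈ (R ∩ Q)ᶜ since 8 ∉ (R ∩ Q)
8 ∈ (R ∩ Q)ᶜ and 8 ∉ R, so 8 ∈ (R ∩ Q)ᶜ Δ R
8 ∉ R and 8 ∉ Q, so 8 ∉ R ∪ Q
8 ∈ ((R ∩ Q)ᶜ Δ R) and 8 ∉ (R ∪ Q), so 8 ∈ ((R ∩ Q)ᶜ Δ R) ∪ (R ∪ Q)
8 ∉ P and 8 ∉ Q, so 8 ∉ P ∪ Q
8 ∉ R and 8 ∉ (P ∪ Q), so 8 ∉ R ∪ (P ∪ Q)
8 ∈ (((R ∩ Q)ᶜ Δ R) ∪ (R ∪ Q)) and 8 ∉ (R ∪ (P ∪ Q)), so 8 ∉ (((R ∩ Q)ᶜ Δ R) ∪ (R ∪ Q)) ∩ (R ∪ (P ∪ Q))

No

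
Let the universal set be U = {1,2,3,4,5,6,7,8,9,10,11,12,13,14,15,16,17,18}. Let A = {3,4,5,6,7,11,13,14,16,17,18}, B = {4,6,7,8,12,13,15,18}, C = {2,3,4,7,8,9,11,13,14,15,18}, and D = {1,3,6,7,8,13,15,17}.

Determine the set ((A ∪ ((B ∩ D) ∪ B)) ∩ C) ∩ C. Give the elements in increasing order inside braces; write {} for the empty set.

B ∩ D = {6,7,8,13,15}
(B ∩ D) ∪ B = {4,6,7,8,12,13,15,18}
A ∪ ((B ∩ D) ∪ B) = {3,4,5,6,7,8,11,12,13,14,15,16,17,18}
(A ∪ ((B ∩ D) ∪ B)) ∩ C = {3,4,7,8,11,13,14,15,18}
((A ∪ ((B ∩ D) ∪ B)) ∩ C) ∩ C = {3,4,7,8,11,13,14,15,18}

{3,4,7,8,11,13,14,15,18}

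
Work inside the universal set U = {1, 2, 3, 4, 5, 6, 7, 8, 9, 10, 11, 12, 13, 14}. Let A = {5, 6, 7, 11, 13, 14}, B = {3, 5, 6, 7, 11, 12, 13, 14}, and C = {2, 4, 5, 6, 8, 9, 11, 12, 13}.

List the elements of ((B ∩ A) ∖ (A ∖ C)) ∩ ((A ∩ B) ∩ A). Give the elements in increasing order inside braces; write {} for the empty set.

B ∩ A = {5, 6, 7, 11, 13, 14}
A ∖ C = {7, 14}
(B ∩ A) ∖ (A ∖ C) = {5, 6, 11, 13}
A ∩ B = {5, 6, 7, 11, 13, 14}
(A ∩ B) ∩ A = {5, 6, 7, 11, 13, 14}
((B ∩ A) ∖ (A ∖ C)) ∩ ((A ∩ B) ∩ A) = {5, 6, 11, 13}

{5, 6, 11, 13}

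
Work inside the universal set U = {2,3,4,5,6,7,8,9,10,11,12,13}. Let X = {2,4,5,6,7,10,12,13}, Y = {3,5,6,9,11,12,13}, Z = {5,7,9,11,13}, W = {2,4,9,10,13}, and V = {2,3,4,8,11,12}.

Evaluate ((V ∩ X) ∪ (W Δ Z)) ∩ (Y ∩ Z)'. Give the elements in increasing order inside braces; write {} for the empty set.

V ∩ X = {2,4,12}
W Δ Z = {2,4,5,7,10,11}
(V ∩ X) ∪ (W Δ Z) = {2,4,5,7,10,11,12}
Y ∩ Z = {5,9,11,13}
(Y ∩ Z)' = {2,3,4,6,7,8,10,12}
((V ∩ X) ∪ (W Δ Z)) ∩ (Y ∩ Z)' = {2,4,7,10,12}

{2,4,7,10,12}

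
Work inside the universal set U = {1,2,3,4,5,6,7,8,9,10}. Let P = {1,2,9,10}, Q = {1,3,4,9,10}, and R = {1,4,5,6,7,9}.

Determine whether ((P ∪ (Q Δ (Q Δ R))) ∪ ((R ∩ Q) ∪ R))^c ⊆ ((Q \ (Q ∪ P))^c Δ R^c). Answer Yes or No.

Q Δ R = {3,5,6,7,10}
Q Δ (Q Δ R) = {1,4,5,6,7,9}
P ∪ (Q Δ (Q Δ R)) = {1,2,4,5,6,7,9,10}
R ∩ Q = {1,4,9}
(R ∩ Q) ∪ R = {1,4,5,6,7,9}
(P ∪ (Q Δ (Q Δ R))) ∪ ((R ∩ Q) ∪ R) = {1,2,4,5,6,7,9,10}
((P ∪ (Q Δ (Q Δ R))) ∪ ((R ∩ Q) ∪ R))^c = {3,8}
Q ∪ P = {1,2,3,4,9,10}
Q \ (Q ∪ P) = {}
(Q \ (Q ∪ P))^c = {1,2,3,4,5,6,7,8,9,10}
R^c = {2,3,8,10}
(Q \ (Q ∪ P))^c Δ R^c = {1,4,5,6,7,9}
3 ∈ ((P ∪ (Q Δ (Q Δ R))) ∪ ((R ∩ Q) ∪ R))^c but 3 ∉ (Q \ (Q ∪ P))^c Δ R^c, so the inclusion fails.

No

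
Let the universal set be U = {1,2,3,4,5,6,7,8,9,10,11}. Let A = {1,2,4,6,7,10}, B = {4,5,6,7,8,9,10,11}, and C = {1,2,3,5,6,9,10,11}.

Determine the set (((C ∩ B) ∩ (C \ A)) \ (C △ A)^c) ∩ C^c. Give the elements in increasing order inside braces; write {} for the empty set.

C ∩ B = {5,6,9,10,11}
C \ A = {3,5,9,11}
(C ∩ B) ∩ (C \ A) = {5,9,11}
C △ A = {3,4,5,7,9,11}
(C △ A)^c = {1,2,6,8,10}
((C ∩ B) ∩ (C \ A)) \ (C △ A)^c = {5,9,11}
C^c = {4,7,8}
(((C ∩ B) ∩ (C \ A)) \ (C △ A)^c) ∩ C^c = {}

{}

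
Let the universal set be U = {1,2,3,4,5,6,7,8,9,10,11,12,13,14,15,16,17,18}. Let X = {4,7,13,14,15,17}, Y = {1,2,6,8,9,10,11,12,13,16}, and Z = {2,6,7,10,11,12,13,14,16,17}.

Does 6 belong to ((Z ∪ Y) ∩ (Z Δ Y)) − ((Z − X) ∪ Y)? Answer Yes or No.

6 ∈ Z and 6 ∈ Y, so 6 ∈ Z ∪ Y
6 ∈ Z and 6 ∈ Y, so 6 ∉ Z Δ Y
6 ∈ (Z ∪ Y) and 6 ∉ (Z Δ Y), so 6 ∉ (Z ∪ Y) ∩ (Z Δ Y)
6 ∈ Z and 6 ∉ X, so 6 ∈ Z − X
6 ∈ (Z − X) and 6 ∈ Y, so 6 ∈ (Z − X) ∪ Y
6 ∉ ((Z ∪ Y) ∩ (Z Δ Y)) and 6 ∈ ((Z − X) ∪ Y), so 6 ∉ ((Z ∪ Y) ∩ (Z Δ Y)) − ((Z − X) ∪ Y)

No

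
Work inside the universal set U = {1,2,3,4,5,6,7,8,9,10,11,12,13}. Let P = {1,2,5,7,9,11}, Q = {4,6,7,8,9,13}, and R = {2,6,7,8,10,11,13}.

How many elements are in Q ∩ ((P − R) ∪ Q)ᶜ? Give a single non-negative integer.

0

P − R = {1,5,9}
(P − R) ∪ Q = {1,4,5,6,7,8,9,13}
((P − R) ∪ Q)ᶜ = {2,3,10,11,12}
Q ∩ ((P − R) ∪ Q)ᶜ = {}
|Q ∩ ((P − R) ∪ Q)ᶜ| = 0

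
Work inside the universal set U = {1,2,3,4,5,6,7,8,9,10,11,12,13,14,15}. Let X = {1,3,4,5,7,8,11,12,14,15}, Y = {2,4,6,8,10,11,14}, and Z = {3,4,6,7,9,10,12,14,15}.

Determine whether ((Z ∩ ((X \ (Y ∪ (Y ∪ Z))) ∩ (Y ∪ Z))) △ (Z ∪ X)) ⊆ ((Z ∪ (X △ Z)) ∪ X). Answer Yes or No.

Yes

Y ∪ Z = {2,3,4,6,7,8,9,10,11,12,14,15}
Y ∪ (Y ∪ Z) = {2,3,4,6,7,8,9,10,11,12,14,15}
X \ (Y ∪ (Y ∪ Z)) = {1,5}
(X \ (Y ∪ (Y ∪ Z))) ∩ (Y ∪ Z) = {}
Z ∩ ((X \ (Y ∪ (Y ∪ Z))) ∩ (Y ∪ Z)) = {}
Z ∪ X = {1,3,4,5,6,7,8,9,10,11,12,14,15}
(Z ∩ ((X \ (Y ∪ (Y ∪ Z))) ∩ (Y ∪ Z))) △ (Z ∪ X) = {1,3,4,5,6,7,8,9,10,11,12,14,15}
X △ Z = {1,5,6,8,9,10,11}
Z ∪ (X △ Z) = {1,3,4,5,6,7,8,9,10,11,12,14,15}
(Z ∪ (X △ Z)) ∪ X = {1,3,4,5,6,7,8,9,10,11,12,14,15}
Every element of {1,3,4,5,6,7,8,9,10,11,12,14,15} is in {1,3,4,5,6,7,8,9,10,11,12,14,15}, so (Z ∩ ((X \ (Y ∪ (Y ∪ Z))) ∩ (Y ∪ Z))) △ (Z ∪ X) ⊆ (Z ∪ (X △ Z)) ∪ X.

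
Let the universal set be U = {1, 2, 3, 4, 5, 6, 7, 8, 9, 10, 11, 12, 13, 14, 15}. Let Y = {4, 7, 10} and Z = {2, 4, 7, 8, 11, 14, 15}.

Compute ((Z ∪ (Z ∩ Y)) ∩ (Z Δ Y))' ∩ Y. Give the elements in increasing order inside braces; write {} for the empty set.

Z ∩ Y = {4, 7}
Z ∪ (Z ∩ Y) = {2, 4, 7, 8, 11, 14, 15}
Z Δ Y = {2, 8, 10, 11, 14, 15}
(Z ∪ (Z ∩ Y)) ∩ (Z Δ Y) = {2, 8, 11, 14, 15}
((Z ∪ (Z ∩ Y)) ∩ (Z Δ Y))' = {1, 3, 4, 5, 6, 7, 9, 10, 12, 13}
((Z ∪ (Z ∩ Y)) ∩ (Z Δ Y))' ∩ Y = {4, 7, 10}

{4, 7, 10}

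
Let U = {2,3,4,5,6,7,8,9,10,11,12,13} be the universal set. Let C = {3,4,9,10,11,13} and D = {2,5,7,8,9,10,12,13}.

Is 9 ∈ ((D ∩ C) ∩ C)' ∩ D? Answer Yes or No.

9 ∈ D and 9 ∈ C, so 9 ∈ D ∩ C
9 ∈ (D ∩ C) and 9 ∈ C, so 9 ∈ (D ∩ C) ∩ C
9 ∉ ((D ∩ C) ∩ C)' since 9 ∈ ((D ∩ C) ∩ C)
9 ∉ ((D ∩ C) ∩ C)' and 9 ∈ D, so 9 ∉ ((D ∩ C) ∩ C)' ∩ D

No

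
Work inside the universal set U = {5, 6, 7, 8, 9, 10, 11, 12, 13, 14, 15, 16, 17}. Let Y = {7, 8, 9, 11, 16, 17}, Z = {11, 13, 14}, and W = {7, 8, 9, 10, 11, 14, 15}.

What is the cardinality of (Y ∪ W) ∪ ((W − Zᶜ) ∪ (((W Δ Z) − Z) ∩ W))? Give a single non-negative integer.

9

Y ∪ W = {7, 8, 9, 10, 11, 14, 15, 16, 17}
Zᶜ = {5, 6, 7, 8, 9, 10, 12, 15, 16, 17}
W − Zᶜ = {11, 14}
W Δ Z = {7, 8, 9, 10, 13, 15}
(W Δ Z) − Z = {7, 8, 9, 10, 15}
((W Δ Z) − Z) ∩ W = {7, 8, 9, 10, 15}
(W − Zᶜ) ∪ (((W Δ Z) − Z) ∩ W) = {7, 8, 9, 10, 11, 14, 15}
(Y ∪ W) ∪ ((W − Zᶜ) ∪ (((W Δ Z) − Z) ∩ W)) = {7, 8, 9, 10, 11, 14, 15, 16, 17}
|(Y ∪ W) ∪ ((W − Zᶜ) ∪ (((W Δ Z) − Z) ∩ W))| = 9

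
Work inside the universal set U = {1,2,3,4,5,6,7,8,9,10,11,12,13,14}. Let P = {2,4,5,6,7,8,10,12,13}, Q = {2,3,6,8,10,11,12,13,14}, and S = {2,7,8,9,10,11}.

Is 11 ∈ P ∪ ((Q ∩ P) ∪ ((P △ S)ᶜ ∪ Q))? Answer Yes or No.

11 ∈ Q and 11 ∉ P, so 11 ∉ Q ∩ P
11 ∉ P and 11 ∈ S, so 11 ∈ P △ S
11 ∉ (P △ S)ᶜ since 11 ∈ (P △ S)
11 ∉ (P △ S)ᶜ and 11 ∈ Q, so 11 ∈ (P △ S)ᶜ ∪ Q
11 ∉ (Q ∩ P) and 11 ∈ ((P △ S)ᶜ ∪ Q), so 11 ∈ (Q ∩ P) ∪ ((P △ S)ᶜ ∪ Q)
11 ∉ P and 11 ∈ ((Q ∩ P) ∪ ((P △ S)ᶜ ∪ Q)), so 11 ∈ P ∪ ((Q ∩ P) ∪ ((P △ S)ᶜ ∪ Q))

Yes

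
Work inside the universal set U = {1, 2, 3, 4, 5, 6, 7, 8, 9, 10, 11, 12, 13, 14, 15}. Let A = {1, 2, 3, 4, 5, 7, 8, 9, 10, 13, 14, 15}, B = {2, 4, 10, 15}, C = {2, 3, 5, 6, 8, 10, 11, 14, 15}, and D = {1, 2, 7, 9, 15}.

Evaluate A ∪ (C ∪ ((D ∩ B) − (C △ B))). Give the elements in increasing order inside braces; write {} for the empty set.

{1, 2, 3, 4, 5, 6, 7, 8, 9, 10, 11, 13, 14, 15}

D ∩ B = {2, 15}
C △ B = {3, 4, 5, 6, 8, 11, 14}
(D ∩ B) − (C △ B) = {2, 15}
C ∪ ((D ∩ B) − (C △ B)) = {2, 3, 5, 6, 8, 10, 11, 14, 15}
A ∪ (C ∪ ((D ∩ B) − (C △ B))) = {1, 2, 3, 4, 5, 6, 7, 8, 9, 10, 11, 13, 14, 15}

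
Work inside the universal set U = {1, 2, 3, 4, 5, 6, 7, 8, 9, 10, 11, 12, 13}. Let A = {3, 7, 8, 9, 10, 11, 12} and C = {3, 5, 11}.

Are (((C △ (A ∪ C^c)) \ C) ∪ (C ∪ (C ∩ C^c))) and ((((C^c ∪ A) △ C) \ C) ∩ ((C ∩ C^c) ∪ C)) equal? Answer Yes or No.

C^c = {1, 2, 4, 6, 7, 8, 9, 10, 12, 13}
A ∪ C^c = {1, 2, 3, 4, 6, 7, 8, 9, 10, 11, 12, 13}
C △ (A ∪ C^c) = {1, 2, 4, 5, 6, 7, 8, 9, 10, 12, 13}
(C △ (A ∪ C^c)) \ C = {1, 2, 4, 6, 7, 8, 9, 10, 12, 13}
C ∩ C^c = {}
C ∪ (C ∩ C^c) = {3, 5, 11}
((C △ (A ∪ C^c)) \ C) ∪ (C ∪ (C ∩ C^c)) = {1, 2, 3, 4, 5, 6, 7, 8, 9, 10, 11, 12, 13}
C^c ∪ A = {1, 2, 3, 4, 6, 7, 8, 9, 10, 11, 12, 13}
(C^c ∪ A) △ C = {1, 2, 4, 5, 6, 7, 8, 9, 10, 12, 13}
((C^c ∪ A) △ C) \ C = {1, 2, 4, 6, 7, 8, 9, 10, 12, 13}
(C ∩ C^c) ∪ C = {3, 5, 11}
(((C^c ∪ A) △ C) \ C) ∩ ((C ∩ C^c) ∪ C) = {}
1 ∈ ((C △ (A ∪ C^c)) \ C) ∪ (C ∪ (C ∩ C^c)) but 1 ∉ (((C^c ∪ A) △ C) \ C) ∩ ((C ∩ C^c) ∪ C), so they differ.

No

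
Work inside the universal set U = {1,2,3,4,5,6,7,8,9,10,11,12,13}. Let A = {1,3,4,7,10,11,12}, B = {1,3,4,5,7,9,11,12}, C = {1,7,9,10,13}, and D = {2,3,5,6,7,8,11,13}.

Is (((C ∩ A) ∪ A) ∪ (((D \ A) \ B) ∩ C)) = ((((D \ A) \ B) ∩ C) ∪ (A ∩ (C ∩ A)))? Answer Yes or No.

C ∩ A = {1,7,10}
(C ∩ A) ∪ A = {1,3,4,7,10,11,12}
D \ A = {2,5,6,8,13}
(D \ A) \ B = {2,6,8,13}
((D \ A) \ B) ∩ C = {13}
((C ∩ A) ∪ A) ∪ (((D \ A) \ B) ∩ C) = {1,3,4,7,10,11,12,13}
A ∩ (C ∩ A) = {1,7,10}
(((D \ A) \ B) ∩ C) ∪ (A ∩ (C ∩ A)) = {1,7,10,13}
3 ∈ ((C ∩ A) ∪ A) ∪ (((D \ A) \ B) ∩ C) but 3 ∉ (((D \ A) \ B) ∩ C) ∪ (A ∩ (C ∩ A)), so they differ.

No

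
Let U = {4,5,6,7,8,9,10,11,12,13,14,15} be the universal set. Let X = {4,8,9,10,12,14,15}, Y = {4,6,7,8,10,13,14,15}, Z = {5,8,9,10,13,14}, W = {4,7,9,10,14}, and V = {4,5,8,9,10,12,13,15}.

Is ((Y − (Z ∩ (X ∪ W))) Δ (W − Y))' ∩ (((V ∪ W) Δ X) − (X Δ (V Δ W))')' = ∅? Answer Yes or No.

No

X ∪ W = {4,7,8,9,10,12,14,15}
Z ∩ (X ∪ W) = {8,9,10,14}
Y − (Z ∩ (X ∪ W)) = {4,6,7,13,15}
W − Y = {9}
(Y − (Z ∩ (X ∪ W))) Δ (W − Y) = {4,6,7,9,13,15}
((Y − (Z ∩ (X ∪ W))) Δ (W − Y))' = {5,8,10,11,12,14}
V ∪ W = {4,5,7,8,9,10,12,13,14,15}
(V ∪ W) Δ X = {5,7,13}
V Δ W = {5,7,8,12,13,14,15}
X Δ (V Δ W) = {4,5,7,9,10,13}
(X Δ (V Δ W))' = {6,8,11,12,14,15}
((V ∪ W) Δ X) − (X Δ (V Δ W))' = {5,7,13}
(((V ∪ W) Δ X) − (X Δ (V Δ W))')' = {4,6,8,9,10,11,12,14,15}
8 lies in both, so they are not disjoint.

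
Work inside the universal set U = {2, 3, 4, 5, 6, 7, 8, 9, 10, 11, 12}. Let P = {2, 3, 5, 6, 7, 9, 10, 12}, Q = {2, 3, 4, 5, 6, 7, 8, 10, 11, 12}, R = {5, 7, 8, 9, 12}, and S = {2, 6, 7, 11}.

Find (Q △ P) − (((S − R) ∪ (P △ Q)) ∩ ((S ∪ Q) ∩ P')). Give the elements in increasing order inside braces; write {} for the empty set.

Q △ P = {4, 8, 9, 11}
S − R = {2, 6, 11}
P △ Q = {4, 8, 9, 11}
(S − R) ∪ (P △ Q) = {2, 4, 6, 8, 9, 11}
S ∪ Q = {2, 3, 4, 5, 6, 7, 8, 10, 11, 12}
P' = {4, 8, 11}
(S ∪ Q) ∩ P' = {4, 8, 11}
((S − R) ∪ (P △ Q)) ∩ ((S ∪ Q) ∩ P') = {4, 8, 11}
(Q △ P) − (((S − R) ∪ (P △ Q)) ∩ ((S ∪ Q) ∩ P')) = {9}

{9}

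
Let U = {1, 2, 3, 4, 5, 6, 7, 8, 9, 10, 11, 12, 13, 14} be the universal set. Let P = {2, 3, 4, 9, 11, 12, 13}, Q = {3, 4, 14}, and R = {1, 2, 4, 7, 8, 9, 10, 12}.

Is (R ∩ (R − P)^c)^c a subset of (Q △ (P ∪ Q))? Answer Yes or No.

R − P = {1, 7, 8, 10}
(R − P)^c = {2, 3, 4, 5, 6, 9, 11, 12, 13, 14}
R ∩ (R − P)^c = {2, 4, 9, 12}
(R ∩ (R − P)^c)^c = {1, 3, 5, 6, 7, 8, 10, 11, 13, 14}
P ∪ Q = {2, 3, 4, 9, 11, 12, 13, 14}
Q △ (P ∪ Q) = {2, 9, 11, 12, 13}
1 ∈ (R ∩ (R − P)^c)^c but 1 ∉ Q △ (P ∪ Q), so the inclusion fails.

No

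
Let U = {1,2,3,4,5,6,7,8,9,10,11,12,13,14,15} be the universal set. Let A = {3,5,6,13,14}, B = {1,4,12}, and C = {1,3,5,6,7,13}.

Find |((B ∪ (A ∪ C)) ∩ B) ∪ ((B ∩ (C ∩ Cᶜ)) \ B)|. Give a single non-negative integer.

A ∪ C = {1,3,5,6,7,13,14}
B ∪ (A ∪ C) = {1,3,4,5,6,7,12,13,14}
(B ∪ (A ∪ C)) ∩ B = {1,4,12}
Cᶜ = {2,4,8,9,10,11,12,14,15}
C ∩ Cᶜ = {}
B ∩ (C ∩ Cᶜ) = {}
(B ∩ (C ∩ Cᶜ)) \ B = {}
((B ∪ (A ∪ C)) ∩ B) ∪ ((B ∩ (C ∩ Cᶜ)) \ B) = {1,4,12}
|((B ∪ (A ∪ C)) ∩ B) ∪ ((B ∩ (C ∩ Cᶜ)) \ B)| = 3

3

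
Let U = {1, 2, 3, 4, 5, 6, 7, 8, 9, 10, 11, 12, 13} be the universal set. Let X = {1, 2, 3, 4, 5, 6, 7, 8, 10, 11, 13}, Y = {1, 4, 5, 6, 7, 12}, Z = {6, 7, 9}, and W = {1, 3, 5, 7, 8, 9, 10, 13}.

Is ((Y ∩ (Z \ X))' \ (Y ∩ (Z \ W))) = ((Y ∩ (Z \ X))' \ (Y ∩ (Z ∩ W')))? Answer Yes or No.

Yes

Z \ X = {9}
Y ∩ (Z \ X) = {}
(Y ∩ (Z \ X))' = {1, 2, 3, 4, 5, 6, 7, 8, 9, 10, 11, 12, 13}
Z \ W = {6}
Y ∩ (Z \ W) = {6}
(Y ∩ (Z \ X))' \ (Y ∩ (Z \ W)) = {1, 2, 3, 4, 5, 7, 8, 9, 10, 11, 12, 13}
W' = {2, 4, 6, 11, 12}
Z ∩ W' = {6}
Y ∩ (Z ∩ W') = {6}
(Y ∩ (Z \ X))' \ (Y ∩ (Z ∩ W')) = {1, 2, 3, 4, 5, 7, 8, 9, 10, 11, 12, 13}
Both equal {1, 2, 3, 4, 5, 7, 8, 9, 10, 11, 12, 13}, so (Y ∩ (Z \ X))' \ (Y ∩ (Z \ W)) = (Y ∩ (Z \ X))' \ (Y ∩ (Z ∩ W')).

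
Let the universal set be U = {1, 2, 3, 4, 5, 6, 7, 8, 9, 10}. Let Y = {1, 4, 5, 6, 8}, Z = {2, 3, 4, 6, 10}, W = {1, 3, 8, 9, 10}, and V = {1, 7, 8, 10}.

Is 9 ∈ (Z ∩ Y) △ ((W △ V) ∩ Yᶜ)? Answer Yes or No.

Yes

9 ∉ Z and 9 ∉ Y, so 9 ∉ Z ∩ Y
9 ∈ W and 9 ∉ V, so 9 ∈ W △ V
9 ∉ Y, so 9 ∈ Yᶜ
9 ∈ (W △ V) and 9 ∈ Yᶜ, so 9 ∈ (W △ V) ∩ Yᶜ
9 ∉ (Z ∩ Y) and 9 ∈ ((W △ V) ∩ Yᶜ), so 9 ∈ (Z ∩ Y) △ ((W △ V) ∩ Yᶜ)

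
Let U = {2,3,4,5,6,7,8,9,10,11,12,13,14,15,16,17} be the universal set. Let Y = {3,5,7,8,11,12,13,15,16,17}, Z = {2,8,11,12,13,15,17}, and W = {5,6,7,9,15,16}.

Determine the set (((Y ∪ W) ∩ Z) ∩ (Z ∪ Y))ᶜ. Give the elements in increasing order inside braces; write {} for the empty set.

{2,3,4,5,6,7,9,10,14,16}

Y ∪ W = {3,5,6,7,8,9,11,12,13,15,16,17}
(Y ∪ W) ∩ Z = {8,11,12,13,15,17}
Z ∪ Y = {2,3,5,7,8,11,12,13,15,16,17}
((Y ∪ W) ∩ Z) ∩ (Z ∪ Y) = {8,11,12,13,15,17}
(((Y ∪ W) ∩ Z) ∩ (Z ∪ Y))ᶜ = {2,3,4,5,6,7,9,10,14,16}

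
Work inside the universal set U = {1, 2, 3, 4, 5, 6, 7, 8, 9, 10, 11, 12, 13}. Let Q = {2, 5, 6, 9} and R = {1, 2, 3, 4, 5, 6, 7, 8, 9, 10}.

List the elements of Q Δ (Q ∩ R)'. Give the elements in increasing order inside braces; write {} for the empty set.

{1, 2, 3, 4, 5, 6, 7, 8, 9, 10, 11, 12, 13}

Q ∩ R = {2, 5, 6, 9}
(Q ∩ R)' = {1, 3, 4, 7, 8, 10, 11, 12, 13}
Q Δ (Q ∩ R)' = {1, 2, 3, 4, 5, 6, 7, 8, 9, 10, 11, 12, 13}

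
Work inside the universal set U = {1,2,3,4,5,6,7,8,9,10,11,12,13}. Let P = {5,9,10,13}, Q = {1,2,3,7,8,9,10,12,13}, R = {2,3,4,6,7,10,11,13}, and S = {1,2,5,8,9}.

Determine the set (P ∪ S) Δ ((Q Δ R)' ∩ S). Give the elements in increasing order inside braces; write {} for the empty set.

{1,8,9,10,13}

P ∪ S = {1,2,5,8,9,10,13}
Q Δ R = {1,4,6,8,9,11,12}
(Q Δ R)' = {2,3,5,7,10,13}
(Q Δ R)' ∩ S = {2,5}
(P ∪ S) Δ ((Q Δ R)' ∩ S) = {1,8,9,10,13}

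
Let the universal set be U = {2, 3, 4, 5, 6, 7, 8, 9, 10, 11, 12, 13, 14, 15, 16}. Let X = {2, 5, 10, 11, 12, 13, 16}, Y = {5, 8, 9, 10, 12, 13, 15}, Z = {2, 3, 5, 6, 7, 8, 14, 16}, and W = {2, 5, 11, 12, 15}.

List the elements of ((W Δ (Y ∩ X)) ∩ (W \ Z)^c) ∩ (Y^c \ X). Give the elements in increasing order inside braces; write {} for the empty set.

Y ∩ X = {5, 10, 12, 13}
W Δ (Y ∩ X) = {2, 10, 11, 13, 15}
W \ Z = {11, 12, 15}
(W \ Z)^c = {2, 3, 4, 5, 6, 7, 8, 9, 10, 13, 14, 16}
(W Δ (Y ∩ X)) ∩ (W \ Z)^c = {2, 10, 13}
Y^c = {2, 3, 4, 6, 7, 11, 14, 16}
Y^c \ X = {3, 4, 6, 7, 14}
((W Δ (Y ∩ X)) ∩ (W \ Z)^c) ∩ (Y^c \ X) = {}

{}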